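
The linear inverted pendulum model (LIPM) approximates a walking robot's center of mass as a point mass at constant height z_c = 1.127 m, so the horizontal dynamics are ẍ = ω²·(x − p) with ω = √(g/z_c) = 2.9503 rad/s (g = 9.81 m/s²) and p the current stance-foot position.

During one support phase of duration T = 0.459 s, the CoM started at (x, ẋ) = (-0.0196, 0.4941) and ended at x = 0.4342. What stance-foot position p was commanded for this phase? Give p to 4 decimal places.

ωT = 2.9503·0.459 = 1.354188; cosh(ωT) = 2.065885, sinh(ωT) = 1.807728
x(T) = p + (x₀−p)·cosh(ωT) + (ẋ₀/ω)·sinh(ωT) ⇒ p·(1 − cosh) = x(T) − x₀·cosh − (ẋ₀/ω)·sinh
numerator   = 0.4342 − (-0.0196)·2.065885 − (0.4941/2.9503)·1.807728 = 0.171943
denominator = 1 − 2.065885 = -1.065885
p = 0.171943 / -1.065885 = -0.1613

p = -0.1613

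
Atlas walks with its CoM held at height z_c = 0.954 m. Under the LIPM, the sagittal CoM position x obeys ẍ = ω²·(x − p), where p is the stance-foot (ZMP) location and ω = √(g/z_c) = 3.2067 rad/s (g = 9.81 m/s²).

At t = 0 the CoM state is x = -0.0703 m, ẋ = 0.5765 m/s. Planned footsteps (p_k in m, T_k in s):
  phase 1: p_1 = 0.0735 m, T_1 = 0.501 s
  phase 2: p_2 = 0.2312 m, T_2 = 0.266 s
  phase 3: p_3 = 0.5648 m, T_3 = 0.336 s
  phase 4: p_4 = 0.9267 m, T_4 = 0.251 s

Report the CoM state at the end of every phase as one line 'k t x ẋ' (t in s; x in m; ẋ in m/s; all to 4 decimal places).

1 0.5010 0.1307 0.3917
2 0.7670 0.2092 0.2337
3 1.1030 0.0767 -1.0975
4 1.3540 -0.5201 -3.9113

phase 1: p=0.0735, T=0.501, ωT=1.606557, cosh=2.593096, sinh=2.392519; start (x,ẋ)=(-0.070300, 0.576500) → end (x,ẋ)=(0.130739, 0.391673)
phase 2: p=0.2312, T=0.266, ωT=0.852982, cosh=1.386388, sinh=0.960246; start (x,ẋ)=(0.130739, 0.391673) → end (x,ẋ)=(0.209209, 0.233671)
phase 3: p=0.5648, T=0.336, ωT=1.077451, cosh=1.638823, sinh=1.298361; start (x,ẋ)=(0.209209, 0.233671) → end (x,ẋ)=(0.076661, -1.097540)
phase 4: p=0.9267, T=0.251, ωT=0.804882, cosh=1.341786, sinh=0.894646; start (x,ẋ)=(0.076661, -1.097540) → end (x,ẋ)=(-0.520077, -3.911309)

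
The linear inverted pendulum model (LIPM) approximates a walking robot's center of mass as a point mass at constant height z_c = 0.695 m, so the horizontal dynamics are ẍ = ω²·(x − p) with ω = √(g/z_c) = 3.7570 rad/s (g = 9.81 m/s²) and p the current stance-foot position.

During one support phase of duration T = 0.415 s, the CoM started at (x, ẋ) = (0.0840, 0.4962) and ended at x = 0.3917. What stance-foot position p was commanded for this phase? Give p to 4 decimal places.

ωT = 3.7570·0.415 = 1.559155; cosh(ωT) = 2.482558, sinh(ωT) = 2.272244
x(T) = p + (x₀−p)·cosh(ωT) + (ẋ₀/ω)·sinh(ωT) ⇒ p·(1 − cosh) = x(T) − x₀·cosh − (ẋ₀/ω)·sinh
numerator   = 0.3917 − (0.0840)·2.482558 − (0.4962/3.7570)·2.272244 = -0.116938
denominator = 1 − 2.482558 = -1.482558
p = -0.116938 / -1.482558 = 0.0789

p = 0.0789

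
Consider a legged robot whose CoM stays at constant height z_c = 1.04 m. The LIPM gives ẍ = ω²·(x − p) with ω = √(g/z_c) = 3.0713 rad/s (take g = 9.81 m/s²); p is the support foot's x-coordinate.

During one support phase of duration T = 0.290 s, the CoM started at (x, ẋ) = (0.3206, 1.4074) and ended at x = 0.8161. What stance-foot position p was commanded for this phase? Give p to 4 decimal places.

ωT = 3.0713·0.290 = 0.890677; cosh(ωT) = 1.423578, sinh(ωT) = 1.013200
x(T) = p + (x₀−p)·cosh(ωT) + (ẋ₀/ω)·sinh(ωT) ⇒ p·(1 − cosh) = x(T) − x₀·cosh − (ẋ₀/ω)·sinh
numerator   = 0.8161 − (0.3206)·1.423578 − (1.4074/3.0713)·1.013200 = -0.104591
denominator = 1 − 1.423578 = -0.423578
p = -0.104591 / -0.423578 = 0.2469

p = 0.2469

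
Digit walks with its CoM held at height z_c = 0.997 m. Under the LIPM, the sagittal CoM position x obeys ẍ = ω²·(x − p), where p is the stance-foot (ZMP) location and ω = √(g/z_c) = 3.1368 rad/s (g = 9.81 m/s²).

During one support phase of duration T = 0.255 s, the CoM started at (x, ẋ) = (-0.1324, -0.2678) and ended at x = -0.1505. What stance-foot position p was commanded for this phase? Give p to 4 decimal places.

ωT = 3.1368·0.255 = 0.799884; cosh(ωT) = 1.337332, sinh(ωT) = 0.887951
x(T) = p + (x₀−p)·cosh(ωT) + (ẋ₀/ω)·sinh(ωT) ⇒ p·(1 − cosh) = x(T) − x₀·cosh − (ẋ₀/ω)·sinh
numerator   = -0.1505 − (-0.1324)·1.337332 − (-0.2678/3.1368)·0.887951 = 0.102370
denominator = 1 − 1.337332 = -0.337332
p = 0.102370 / -0.337332 = -0.3035

p = -0.3035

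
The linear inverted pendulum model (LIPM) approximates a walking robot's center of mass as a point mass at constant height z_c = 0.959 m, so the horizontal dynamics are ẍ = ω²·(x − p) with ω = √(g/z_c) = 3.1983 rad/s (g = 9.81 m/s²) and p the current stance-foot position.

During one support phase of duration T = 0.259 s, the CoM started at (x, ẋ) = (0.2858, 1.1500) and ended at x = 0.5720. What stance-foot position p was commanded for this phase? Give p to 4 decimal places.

ωT = 3.1983·0.259 = 0.828360; cosh(ωT) = 1.363163, sinh(ωT) = 0.926397
x(T) = p + (x₀−p)·cosh(ωT) + (ẋ₀/ω)·sinh(ωT) ⇒ p·(1 − cosh) = x(T) − x₀·cosh − (ẋ₀/ω)·sinh
numerator   = 0.5720 − (0.2858)·1.363163 − (1.1500/3.1983)·0.926397 = -0.150693
denominator = 1 − 1.363163 = -0.363163
p = -0.150693 / -0.363163 = 0.4149

p = 0.4149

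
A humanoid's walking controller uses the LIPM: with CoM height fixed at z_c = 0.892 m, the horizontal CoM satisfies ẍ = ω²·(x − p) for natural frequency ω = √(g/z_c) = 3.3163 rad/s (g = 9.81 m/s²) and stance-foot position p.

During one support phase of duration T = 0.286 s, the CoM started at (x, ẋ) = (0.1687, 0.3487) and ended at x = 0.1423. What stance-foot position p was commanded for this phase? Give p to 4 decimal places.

p = 0.4613

ωT = 3.3163·0.286 = 0.948462; cosh(ωT) = 1.484536, sinh(ωT) = 1.097200
x(T) = p + (x₀−p)·cosh(ωT) + (ẋ₀/ω)·sinh(ωT) ⇒ p·(1 − cosh) = x(T) − x₀·cosh − (ẋ₀/ω)·sinh
numerator   = 0.1423 − (0.1687)·1.484536 − (0.3487/3.3163)·1.097200 = -0.223509
denominator = 1 − 1.484536 = -0.484536
p = -0.223509 / -0.484536 = 0.4613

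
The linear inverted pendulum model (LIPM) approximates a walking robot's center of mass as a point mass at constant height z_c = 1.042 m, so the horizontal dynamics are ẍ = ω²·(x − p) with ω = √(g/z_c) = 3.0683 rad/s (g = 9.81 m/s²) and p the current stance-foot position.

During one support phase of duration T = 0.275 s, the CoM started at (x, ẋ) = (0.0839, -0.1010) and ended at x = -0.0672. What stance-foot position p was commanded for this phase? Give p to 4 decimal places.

ωT = 3.0683·0.275 = 0.843782; cosh(ωT) = 1.377613, sinh(ωT) = 0.947532
x(T) = p + (x₀−p)·cosh(ωT) + (ẋ₀/ω)·sinh(ωT) ⇒ p·(1 − cosh) = x(T) − x₀·cosh − (ẋ₀/ω)·sinh
numerator   = -0.0672 − (0.0839)·1.377613 − (-0.1010/3.0683)·0.947532 = -0.151592
denominator = 1 − 1.377613 = -0.377613
p = -0.151592 / -0.377613 = 0.4014

p = 0.4014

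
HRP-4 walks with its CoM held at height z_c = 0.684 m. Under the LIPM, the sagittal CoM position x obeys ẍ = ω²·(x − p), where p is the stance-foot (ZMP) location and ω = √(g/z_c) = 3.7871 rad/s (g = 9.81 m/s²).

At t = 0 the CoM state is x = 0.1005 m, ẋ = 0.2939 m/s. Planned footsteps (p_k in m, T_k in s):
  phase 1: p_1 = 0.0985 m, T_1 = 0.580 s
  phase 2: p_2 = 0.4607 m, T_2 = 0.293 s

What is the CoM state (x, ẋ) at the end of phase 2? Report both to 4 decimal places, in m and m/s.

phase 1: p=0.0985, T=0.580, ωT=2.196518, cosh=4.552416, sinh=4.441227; start (x,ẋ)=(0.100500, 0.293900) → end (x,ẋ)=(0.452269, 1.371594)
phase 2: p=0.4607, T=0.293, ωT=1.109620, cosh=1.681445, sinh=1.351761; start (x,ẋ)=(0.452269, 1.371594) → end (x,ẋ)=(0.936098, 2.263098)

x = 0.9361, ẋ = 2.2631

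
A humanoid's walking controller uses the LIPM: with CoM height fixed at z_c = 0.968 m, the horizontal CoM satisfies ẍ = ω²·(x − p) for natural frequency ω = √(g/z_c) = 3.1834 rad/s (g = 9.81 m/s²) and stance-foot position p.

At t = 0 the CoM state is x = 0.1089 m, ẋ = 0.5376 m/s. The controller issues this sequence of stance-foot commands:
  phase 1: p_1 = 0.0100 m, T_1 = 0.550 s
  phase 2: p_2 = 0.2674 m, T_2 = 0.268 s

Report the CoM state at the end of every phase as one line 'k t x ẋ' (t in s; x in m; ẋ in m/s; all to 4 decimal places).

1 0.5500 0.7751 2.4742
2 0.8180 1.7178 4.9828

phase 1: p=0.0100, T=0.550, ωT=1.750870, cosh=2.966617, sinh=2.792994; start (x,ẋ)=(0.108900, 0.537600) → end (x,ẋ)=(0.775068, 2.474195)
phase 2: p=0.2674, T=0.268, ωT=0.853151, cosh=1.386551, sinh=0.960480; start (x,ẋ)=(0.775068, 2.474195) → end (x,ẋ)=(1.717810, 4.982840)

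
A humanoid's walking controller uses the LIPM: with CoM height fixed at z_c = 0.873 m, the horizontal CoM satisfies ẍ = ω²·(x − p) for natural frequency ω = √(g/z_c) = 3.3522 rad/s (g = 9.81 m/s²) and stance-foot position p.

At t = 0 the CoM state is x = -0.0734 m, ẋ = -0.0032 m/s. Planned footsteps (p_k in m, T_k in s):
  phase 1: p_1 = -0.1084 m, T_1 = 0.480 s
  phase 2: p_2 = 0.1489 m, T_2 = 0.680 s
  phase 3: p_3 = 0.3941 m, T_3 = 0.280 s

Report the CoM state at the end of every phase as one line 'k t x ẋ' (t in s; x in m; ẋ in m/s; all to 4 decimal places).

1 0.4800 -0.0197 0.2732
2 1.1600 -0.2896 -1.3843
3 1.4400 -1.0607 -4.5216

phase 1: p=-0.1084, T=0.480, ωT=1.609056, cosh=2.599084, sinh=2.399007; start (x,ẋ)=(-0.073400, -0.003200) → end (x,ẋ)=(-0.019722, 0.273151)
phase 2: p=0.1489, T=0.680, ωT=2.279496, cosh=4.937045, sinh=4.834709; start (x,ẋ)=(-0.019722, 0.273151) → end (x,ẋ)=(-0.289643, -1.384285)
phase 3: p=0.3941, T=0.280, ωT=0.938616, cosh=1.473805, sinh=1.082636; start (x,ẋ)=(-0.289643, -1.384285) → end (x,ẋ)=(-1.060676, -4.521613)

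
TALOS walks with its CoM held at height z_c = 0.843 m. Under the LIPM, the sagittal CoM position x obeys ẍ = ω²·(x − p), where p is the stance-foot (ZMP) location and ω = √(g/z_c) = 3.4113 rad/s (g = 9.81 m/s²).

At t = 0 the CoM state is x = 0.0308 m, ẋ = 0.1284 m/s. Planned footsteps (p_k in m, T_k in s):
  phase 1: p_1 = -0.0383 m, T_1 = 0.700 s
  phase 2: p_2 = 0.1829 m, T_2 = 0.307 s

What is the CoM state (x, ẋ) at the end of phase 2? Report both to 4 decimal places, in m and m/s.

phase 1: p=-0.0383, T=0.700, ωT=2.387910, cosh=5.491265, sinh=5.399444; start (x,ẋ)=(0.030800, 0.128400) → end (x,ẋ)=(0.544379, 1.977840)
phase 2: p=0.1829, T=0.307, ωT=1.047269, cosh=1.600376, sinh=1.249482; start (x,ẋ)=(0.544379, 1.977840) → end (x,ẋ)=(1.485841, 4.706042)

x = 1.4858, ẋ = 4.7060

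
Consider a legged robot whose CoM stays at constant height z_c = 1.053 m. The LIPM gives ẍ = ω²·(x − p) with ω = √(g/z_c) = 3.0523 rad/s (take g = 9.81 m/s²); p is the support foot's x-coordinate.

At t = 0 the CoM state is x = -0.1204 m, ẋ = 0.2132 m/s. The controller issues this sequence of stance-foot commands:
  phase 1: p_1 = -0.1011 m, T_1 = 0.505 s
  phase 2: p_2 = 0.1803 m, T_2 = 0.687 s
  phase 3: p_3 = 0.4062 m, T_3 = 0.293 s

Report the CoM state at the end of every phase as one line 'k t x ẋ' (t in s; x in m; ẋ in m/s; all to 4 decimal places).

phase 1: p=-0.1011, T=0.505, ωT=1.541411, cosh=2.442629, sinh=2.228550; start (x,ẋ)=(-0.120400, 0.213200) → end (x,ẋ)=(0.007419, 0.389486)
phase 2: p=0.1803, T=0.687, ωT=2.096930, cosh=4.131986, sinh=4.009153; start (x,ẋ)=(0.007419, 0.389486) → end (x,ẋ)=(-0.022457, -0.506216)
phase 3: p=0.4062, T=0.293, ωT=0.894324, cosh=1.427283, sinh=1.018399; start (x,ẋ)=(-0.022457, -0.506216) → end (x,ẋ)=(-0.374513, -2.054975)

1 0.5050 0.0074 0.3895
2 1.1920 -0.0225 -0.5062
3 1.4850 -0.3745 -2.0550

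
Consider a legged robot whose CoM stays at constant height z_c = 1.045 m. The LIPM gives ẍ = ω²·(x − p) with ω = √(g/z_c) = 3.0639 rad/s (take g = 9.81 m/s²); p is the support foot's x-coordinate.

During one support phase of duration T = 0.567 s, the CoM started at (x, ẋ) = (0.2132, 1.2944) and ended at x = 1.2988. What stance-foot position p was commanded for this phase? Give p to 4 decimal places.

ωT = 3.0639·0.567 = 1.737231; cosh(ωT) = 2.928799, sinh(ωT) = 2.752792
x(T) = p + (x₀−p)·cosh(ωT) + (ẋ₀/ω)·sinh(ωT) ⇒ p·(1 − cosh) = x(T) − x₀·cosh − (ẋ₀/ω)·sinh
numerator   = 1.2988 − (0.2132)·2.928799 − (1.2944/3.0639)·2.752792 = -0.488587
denominator = 1 − 2.928799 = -1.928799
p = -0.488587 / -1.928799 = 0.2533

p = 0.2533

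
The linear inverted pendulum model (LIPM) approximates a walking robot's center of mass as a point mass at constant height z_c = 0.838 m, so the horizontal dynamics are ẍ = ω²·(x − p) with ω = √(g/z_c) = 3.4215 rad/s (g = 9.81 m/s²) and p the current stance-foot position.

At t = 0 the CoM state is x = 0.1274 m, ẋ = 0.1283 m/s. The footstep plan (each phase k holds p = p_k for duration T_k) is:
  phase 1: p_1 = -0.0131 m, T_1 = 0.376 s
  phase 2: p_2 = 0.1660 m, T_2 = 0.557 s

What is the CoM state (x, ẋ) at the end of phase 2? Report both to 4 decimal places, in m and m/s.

phase 1: p=-0.0131, T=0.376, ωT=1.286484, cosh=1.948138, sinh=1.671898; start (x,ẋ)=(0.127400, 0.128300) → end (x,ẋ)=(0.323307, 1.053662)
phase 2: p=0.1660, T=0.557, ωT=1.905776, cosh=3.436664, sinh=3.287957; start (x,ẋ)=(0.323307, 1.053662) → end (x,ẋ)=(1.719147, 5.390741)

x = 1.7191, ẋ = 5.3907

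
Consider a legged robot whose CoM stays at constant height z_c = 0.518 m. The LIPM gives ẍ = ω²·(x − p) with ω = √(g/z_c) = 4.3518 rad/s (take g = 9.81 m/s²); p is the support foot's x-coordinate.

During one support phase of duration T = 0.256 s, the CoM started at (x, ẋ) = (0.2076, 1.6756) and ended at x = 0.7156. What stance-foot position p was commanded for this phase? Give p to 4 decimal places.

p = 0.2299

ωT = 4.3518·0.256 = 1.114061; cosh(ωT) = 1.687464, sinh(ωT) = 1.359241
x(T) = p + (x₀−p)·cosh(ωT) + (ẋ₀/ω)·sinh(ωT) ⇒ p·(1 − cosh) = x(T) − x₀·cosh − (ẋ₀/ω)·sinh
numerator   = 0.7156 − (0.2076)·1.687464 − (1.6756/4.3518)·1.359241 = -0.158074
denominator = 1 − 1.687464 = -0.687464
p = -0.158074 / -0.687464 = 0.2299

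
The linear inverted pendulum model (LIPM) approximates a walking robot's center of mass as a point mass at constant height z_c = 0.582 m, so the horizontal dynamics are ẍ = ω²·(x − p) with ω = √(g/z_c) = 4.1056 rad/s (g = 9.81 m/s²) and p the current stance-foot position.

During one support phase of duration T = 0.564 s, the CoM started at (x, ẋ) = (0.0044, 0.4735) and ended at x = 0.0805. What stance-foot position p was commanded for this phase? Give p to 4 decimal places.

ωT = 4.1056·0.564 = 2.315558; cosh(ωT) = 5.114645, sinh(ωT) = 5.015934
x(T) = p + (x₀−p)·cosh(ωT) + (ẋ₀/ω)·sinh(ωT) ⇒ p·(1 − cosh) = x(T) − x₀·cosh − (ẋ₀/ω)·sinh
numerator   = 0.0805 − (0.0044)·5.114645 − (0.4735/4.1056)·5.015934 = -0.520493
denominator = 1 − 5.114645 = -4.114645
p = -0.520493 / -4.114645 = 0.1265

p = 0.1265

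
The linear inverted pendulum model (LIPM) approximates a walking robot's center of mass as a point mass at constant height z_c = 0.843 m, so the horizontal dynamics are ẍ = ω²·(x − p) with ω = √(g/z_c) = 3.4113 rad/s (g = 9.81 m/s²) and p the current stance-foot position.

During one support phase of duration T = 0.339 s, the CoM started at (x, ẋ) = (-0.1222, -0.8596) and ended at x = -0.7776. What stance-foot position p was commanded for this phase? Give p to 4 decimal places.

ωT = 3.4113·0.339 = 1.156431; cosh(ωT) = 1.746587, sinh(ωT) = 1.431980
x(T) = p + (x₀−p)·cosh(ωT) + (ẋ₀/ω)·sinh(ωT) ⇒ p·(1 − cosh) = x(T) − x₀·cosh − (ẋ₀/ω)·sinh
numerator   = -0.7776 − (-0.1222)·1.746587 − (-0.8596/3.4113)·1.431980 = -0.203328
denominator = 1 − 1.746587 = -0.746587
p = -0.203328 / -0.746587 = 0.2723

p = 0.2723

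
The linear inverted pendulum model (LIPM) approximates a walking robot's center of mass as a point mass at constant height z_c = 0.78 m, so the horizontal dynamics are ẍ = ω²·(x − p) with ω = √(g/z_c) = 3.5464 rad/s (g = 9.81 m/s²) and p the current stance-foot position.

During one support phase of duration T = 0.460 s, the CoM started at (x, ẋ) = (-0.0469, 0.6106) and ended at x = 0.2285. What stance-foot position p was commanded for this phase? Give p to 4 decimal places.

p = 0.0425

ωT = 3.5464·0.460 = 1.631344; cosh(ωT) = 2.653203, sinh(ωT) = 2.457536
x(T) = p + (x₀−p)·cosh(ωT) + (ẋ₀/ω)·sinh(ωT) ⇒ p·(1 − cosh) = x(T) − x₀·cosh − (ẋ₀/ω)·sinh
numerator   = 0.2285 − (-0.0469)·2.653203 − (0.6106/3.5464)·2.457536 = -0.070190
denominator = 1 − 2.653203 = -1.653203
p = -0.070190 / -1.653203 = 0.0425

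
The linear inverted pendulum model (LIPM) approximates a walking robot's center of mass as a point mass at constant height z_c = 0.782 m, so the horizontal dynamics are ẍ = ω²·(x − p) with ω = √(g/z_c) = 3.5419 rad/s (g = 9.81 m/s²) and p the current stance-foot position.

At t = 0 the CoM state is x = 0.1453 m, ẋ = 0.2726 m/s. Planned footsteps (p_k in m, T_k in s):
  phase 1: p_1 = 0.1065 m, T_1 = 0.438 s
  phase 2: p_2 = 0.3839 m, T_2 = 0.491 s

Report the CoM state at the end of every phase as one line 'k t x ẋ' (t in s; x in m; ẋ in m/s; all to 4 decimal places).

phase 1: p=0.1065, T=0.438, ωT=1.551352, cosh=2.464903, sinh=2.252942; start (x,ẋ)=(0.145300, 0.272600) → end (x,ẋ)=(0.375534, 0.981545)
phase 2: p=0.3839, T=0.491, ωT=1.739073, cosh=2.933874, sinh=2.758190; start (x,ẋ)=(0.375534, 0.981545) → end (x,ẋ)=(1.123717, 2.798003)

1 0.4380 0.3755 0.9815
2 0.9290 1.1237 2.7980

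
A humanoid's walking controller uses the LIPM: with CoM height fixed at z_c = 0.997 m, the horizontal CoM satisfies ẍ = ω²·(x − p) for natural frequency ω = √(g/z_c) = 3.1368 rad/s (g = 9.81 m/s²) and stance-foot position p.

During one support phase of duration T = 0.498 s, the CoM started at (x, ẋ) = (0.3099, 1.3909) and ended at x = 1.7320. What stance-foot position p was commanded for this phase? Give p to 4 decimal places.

p = 0.0337

ωT = 3.1368·0.498 = 1.562126; cosh(ωT) = 2.489320, sinh(ωT) = 2.279631
x(T) = p + (x₀−p)·cosh(ωT) + (ẋ₀/ω)·sinh(ωT) ⇒ p·(1 − cosh) = x(T) − x₀·cosh − (ẋ₀/ω)·sinh
numerator   = 1.7320 − (0.3099)·2.489320 − (1.3909/3.1368)·2.279631 = -0.050260
denominator = 1 − 2.489320 = -1.489320
p = -0.050260 / -1.489320 = 0.0337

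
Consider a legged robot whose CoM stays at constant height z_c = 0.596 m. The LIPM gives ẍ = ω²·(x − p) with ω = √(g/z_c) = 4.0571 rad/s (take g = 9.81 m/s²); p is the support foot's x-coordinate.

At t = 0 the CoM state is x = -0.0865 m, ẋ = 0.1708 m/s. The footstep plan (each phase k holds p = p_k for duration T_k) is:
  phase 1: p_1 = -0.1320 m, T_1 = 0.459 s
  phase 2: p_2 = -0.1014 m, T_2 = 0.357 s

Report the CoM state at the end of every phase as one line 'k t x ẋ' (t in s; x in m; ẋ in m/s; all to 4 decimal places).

1 0.4590 0.1502 1.1429
2 0.8160 1.0301 4.6193

phase 1: p=-0.1320, T=0.459, ωT=1.862209, cosh=3.296635, sinh=3.141306; start (x,ẋ)=(-0.086500, 0.170800) → end (x,ẋ)=(0.150243, 1.142944)
phase 2: p=-0.1014, T=0.357, ωT=1.448385, cosh=2.245592, sinh=2.010642; start (x,ẋ)=(0.150243, 1.142944) → end (x,ẋ)=(1.030114, 4.619332)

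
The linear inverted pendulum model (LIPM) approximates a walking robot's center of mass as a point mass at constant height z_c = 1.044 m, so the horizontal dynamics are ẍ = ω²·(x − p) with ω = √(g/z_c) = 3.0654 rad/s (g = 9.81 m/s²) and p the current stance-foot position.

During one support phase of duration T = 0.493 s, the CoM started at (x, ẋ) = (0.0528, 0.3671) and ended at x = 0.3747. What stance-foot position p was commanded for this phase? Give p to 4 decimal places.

ωT = 3.0654·0.493 = 1.511242; cosh(ωT) = 2.376497, sinh(ωT) = 2.155861
x(T) = p + (x₀−p)·cosh(ωT) + (ẋ₀/ω)·sinh(ωT) ⇒ p·(1 − cosh) = x(T) − x₀·cosh − (ẋ₀/ω)·sinh
numerator   = 0.3747 − (0.0528)·2.376497 − (0.3671/3.0654)·2.155861 = -0.008956
denominator = 1 − 2.376497 = -1.376497
p = -0.008956 / -1.376497 = 0.0065

p = 0.0065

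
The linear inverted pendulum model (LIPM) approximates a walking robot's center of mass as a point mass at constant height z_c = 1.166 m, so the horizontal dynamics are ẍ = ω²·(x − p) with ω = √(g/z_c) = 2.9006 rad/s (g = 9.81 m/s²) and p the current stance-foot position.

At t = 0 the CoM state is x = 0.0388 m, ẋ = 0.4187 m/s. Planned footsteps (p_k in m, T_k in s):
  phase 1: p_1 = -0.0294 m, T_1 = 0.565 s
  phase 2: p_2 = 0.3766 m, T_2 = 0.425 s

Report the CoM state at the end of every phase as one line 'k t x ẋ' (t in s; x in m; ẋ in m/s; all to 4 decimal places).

phase 1: p=-0.0294, T=0.565, ωT=1.638839, cosh=2.671697, sinh=2.477491; start (x,ẋ)=(0.038800, 0.418700) → end (x,ẋ)=(0.510434, 1.608739)
phase 2: p=0.3766, T=0.425, ωT=1.232755, cosh=1.861078, sinh=1.569590; start (x,ẋ)=(0.510434, 1.608739) → end (x,ẋ)=(1.496206, 3.603303)

1 0.5650 0.5104 1.6087
2 0.9900 1.4962 3.6033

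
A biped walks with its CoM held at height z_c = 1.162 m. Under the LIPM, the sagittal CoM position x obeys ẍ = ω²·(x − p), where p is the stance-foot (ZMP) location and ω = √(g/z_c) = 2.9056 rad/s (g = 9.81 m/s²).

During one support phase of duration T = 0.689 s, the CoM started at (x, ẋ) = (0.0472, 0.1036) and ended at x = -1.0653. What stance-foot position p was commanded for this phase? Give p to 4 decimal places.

ωT = 2.9056·0.689 = 2.001958; cosh(ωT) = 3.769306, sinh(ωT) = 3.634235
x(T) = p + (x₀−p)·cosh(ωT) + (ẋ₀/ω)·sinh(ωT) ⇒ p·(1 − cosh) = x(T) − x₀·cosh − (ẋ₀/ω)·sinh
numerator   = -1.0653 − (0.0472)·3.769306 − (0.1036/2.9056)·3.634235 = -1.372791
denominator = 1 − 3.769306 = -2.769306
p = -1.372791 / -2.769306 = 0.4957

p = 0.4957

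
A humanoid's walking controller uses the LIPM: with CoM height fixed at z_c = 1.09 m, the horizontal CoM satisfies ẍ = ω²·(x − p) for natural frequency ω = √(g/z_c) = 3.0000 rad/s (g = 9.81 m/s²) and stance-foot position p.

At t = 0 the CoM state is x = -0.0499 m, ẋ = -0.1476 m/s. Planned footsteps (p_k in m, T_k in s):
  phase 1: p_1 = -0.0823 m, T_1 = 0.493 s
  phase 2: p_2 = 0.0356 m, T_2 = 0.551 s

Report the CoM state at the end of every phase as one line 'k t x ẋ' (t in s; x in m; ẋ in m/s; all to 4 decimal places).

phase 1: p=-0.0823, T=0.493, ωT=1.479000, cosh=2.308210, sinh=2.080345; start (x,ẋ)=(-0.049900, -0.147600) → end (x,ẋ)=(-0.109867, -0.138482)
phase 2: p=0.0356, T=0.551, ωT=1.653000, cosh=2.707049, sinh=2.515575; start (x,ẋ)=(-0.109867, -0.138482) → end (x,ẋ)=(-0.474307, -1.472677)

1 0.4930 -0.1099 -0.1385
2 1.0440 -0.4743 -1.4727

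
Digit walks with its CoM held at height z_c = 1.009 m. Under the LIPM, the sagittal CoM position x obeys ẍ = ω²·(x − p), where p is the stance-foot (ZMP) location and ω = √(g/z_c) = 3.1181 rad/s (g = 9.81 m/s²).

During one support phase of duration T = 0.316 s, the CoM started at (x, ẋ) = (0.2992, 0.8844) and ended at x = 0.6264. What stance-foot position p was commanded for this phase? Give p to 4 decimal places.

ωT = 3.1181·0.316 = 0.985320; cosh(ωT) = 1.525994, sinh(ωT) = 1.152674
x(T) = p + (x₀−p)·cosh(ωT) + (ẋ₀/ω)·sinh(ωT) ⇒ p·(1 − cosh) = x(T) − x₀·cosh − (ẋ₀/ω)·sinh
numerator   = 0.6264 − (0.2992)·1.525994 − (0.8844/3.1181)·1.152674 = -0.157115
denominator = 1 − 1.525994 = -0.525994
p = -0.157115 / -0.525994 = 0.2987

p = 0.2987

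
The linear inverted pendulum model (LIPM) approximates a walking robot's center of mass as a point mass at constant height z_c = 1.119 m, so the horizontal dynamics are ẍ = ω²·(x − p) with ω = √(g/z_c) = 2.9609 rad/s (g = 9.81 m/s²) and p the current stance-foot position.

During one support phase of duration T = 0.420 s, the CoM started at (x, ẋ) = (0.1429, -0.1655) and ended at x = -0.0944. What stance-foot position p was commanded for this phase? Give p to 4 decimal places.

p = 0.3119

ωT = 2.9609·0.420 = 1.243578; cosh(ωT) = 1.878175, sinh(ωT) = 1.589825
x(T) = p + (x₀−p)·cosh(ωT) + (ẋ₀/ω)·sinh(ωT) ⇒ p·(1 − cosh) = x(T) − x₀·cosh − (ẋ₀/ω)·sinh
numerator   = -0.0944 − (0.1429)·1.878175 − (-0.1655/2.9609)·1.589825 = -0.273928
denominator = 1 − 1.878175 = -0.878175
p = -0.273928 / -0.878175 = 0.3119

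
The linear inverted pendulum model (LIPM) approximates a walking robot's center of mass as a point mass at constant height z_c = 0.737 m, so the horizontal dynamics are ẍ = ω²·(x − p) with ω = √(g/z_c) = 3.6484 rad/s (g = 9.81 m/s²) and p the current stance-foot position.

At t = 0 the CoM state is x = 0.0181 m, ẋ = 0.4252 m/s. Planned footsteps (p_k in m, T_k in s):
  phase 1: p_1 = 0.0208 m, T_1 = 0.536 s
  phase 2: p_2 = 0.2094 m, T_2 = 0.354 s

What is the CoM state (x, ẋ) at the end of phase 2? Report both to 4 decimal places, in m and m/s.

phase 1: p=0.0208, T=0.536, ωT=1.955542, cosh=3.604620, sinh=3.463132; start (x,ẋ)=(0.018100, 0.425200) → end (x,ẋ)=(0.414676, 1.498570)
phase 2: p=0.2094, T=0.354, ωT=1.291534, cosh=1.956606, sinh=1.681757; start (x,ẋ)=(0.414676, 1.498570) → end (x,ẋ)=(1.301820, 4.191624)

x = 1.3018, ẋ = 4.1916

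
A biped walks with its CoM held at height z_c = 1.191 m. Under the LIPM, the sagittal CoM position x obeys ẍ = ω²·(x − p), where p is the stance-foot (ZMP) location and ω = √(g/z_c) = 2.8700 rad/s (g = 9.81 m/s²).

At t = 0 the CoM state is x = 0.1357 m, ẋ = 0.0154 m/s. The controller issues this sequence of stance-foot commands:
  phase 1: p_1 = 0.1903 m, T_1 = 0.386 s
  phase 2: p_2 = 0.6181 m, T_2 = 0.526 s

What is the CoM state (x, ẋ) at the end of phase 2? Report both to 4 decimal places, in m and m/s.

phase 1: p=0.1903, T=0.386, ωT=1.107820, cosh=1.679014, sinh=1.348736; start (x,ẋ)=(0.135700, 0.015400) → end (x,ẋ)=(0.105863, -0.185493)
phase 2: p=0.6181, T=0.526, ωT=1.509620, cosh=2.373002, sinh=2.152009; start (x,ẋ)=(0.105863, -0.185493) → end (x,ẋ)=(-0.736528, -3.603887)

x = -0.7365, ẋ = -3.6039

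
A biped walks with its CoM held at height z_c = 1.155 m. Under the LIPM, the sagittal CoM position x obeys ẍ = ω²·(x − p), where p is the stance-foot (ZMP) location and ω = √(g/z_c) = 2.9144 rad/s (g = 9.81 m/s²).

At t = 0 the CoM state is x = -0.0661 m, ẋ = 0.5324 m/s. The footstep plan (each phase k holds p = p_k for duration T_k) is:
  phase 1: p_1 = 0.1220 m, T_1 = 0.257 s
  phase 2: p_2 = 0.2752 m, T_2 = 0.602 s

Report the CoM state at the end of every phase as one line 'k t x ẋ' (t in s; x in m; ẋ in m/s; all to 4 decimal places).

1 0.2570 0.0286 0.2388
2 0.8590 -0.2291 -1.3042

phase 1: p=0.1220, T=0.257, ωT=0.749001, cosh=1.293862, sinh=0.821023; start (x,ẋ)=(-0.066100, 0.532400) → end (x,ẋ)=(0.028608, 0.238768)
phase 2: p=0.2752, T=0.602, ωT=1.754469, cosh=2.976688, sinh=2.803689; start (x,ẋ)=(0.028608, 0.238768) → end (x,ẋ)=(-0.229128, -1.304179)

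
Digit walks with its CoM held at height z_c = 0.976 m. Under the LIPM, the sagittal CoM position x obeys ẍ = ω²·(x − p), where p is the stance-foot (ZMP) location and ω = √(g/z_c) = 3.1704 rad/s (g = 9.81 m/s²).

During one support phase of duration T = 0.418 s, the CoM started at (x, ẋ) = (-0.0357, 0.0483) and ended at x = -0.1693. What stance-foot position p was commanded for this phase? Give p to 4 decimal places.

ωT = 3.1704·0.418 = 1.325227; cosh(ωT) = 2.014391, sinh(ωT) = 1.748649
x(T) = p + (x₀−p)·cosh(ωT) + (ẋ₀/ω)·sinh(ωT) ⇒ p·(1 − cosh) = x(T) − x₀·cosh − (ẋ₀/ω)·sinh
numerator   = -0.1693 − (-0.0357)·2.014391 − (0.0483/3.1704)·1.748649 = -0.124026
denominator = 1 − 2.014391 = -1.014391
p = -0.124026 / -1.014391 = 0.1223

p = 0.1223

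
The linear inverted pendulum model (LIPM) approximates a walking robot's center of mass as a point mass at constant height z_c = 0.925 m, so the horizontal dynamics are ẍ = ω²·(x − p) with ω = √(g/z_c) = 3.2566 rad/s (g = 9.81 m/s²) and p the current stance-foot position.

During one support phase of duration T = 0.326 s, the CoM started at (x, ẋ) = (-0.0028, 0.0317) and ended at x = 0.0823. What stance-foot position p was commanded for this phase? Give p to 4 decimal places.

p = -0.1204

ωT = 3.2566·0.326 = 1.061652; cosh(ωT) = 1.618513, sinh(ωT) = 1.272629
x(T) = p + (x₀−p)·cosh(ωT) + (ẋ₀/ω)·sinh(ωT) ⇒ p·(1 − cosh) = x(T) − x₀·cosh − (ẋ₀/ω)·sinh
numerator   = 0.0823 − (-0.0028)·1.618513 − (0.0317/3.2566)·1.272629 = 0.074444
denominator = 1 − 1.618513 = -0.618513
p = 0.074444 / -0.618513 = -0.1204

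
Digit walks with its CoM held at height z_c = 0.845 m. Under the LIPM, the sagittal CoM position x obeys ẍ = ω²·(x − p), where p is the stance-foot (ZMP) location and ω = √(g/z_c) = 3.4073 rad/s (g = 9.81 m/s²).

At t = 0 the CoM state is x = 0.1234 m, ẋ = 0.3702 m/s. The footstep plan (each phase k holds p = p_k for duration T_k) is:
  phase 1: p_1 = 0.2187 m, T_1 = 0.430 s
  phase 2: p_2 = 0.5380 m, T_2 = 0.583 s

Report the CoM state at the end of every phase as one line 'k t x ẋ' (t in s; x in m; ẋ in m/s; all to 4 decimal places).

1 0.4300 0.2240 0.1787
2 1.0130 -0.4403 -3.1622

phase 1: p=0.2187, T=0.430, ωT=1.465139, cosh=2.279595, sinh=2.048549; start (x,ẋ)=(0.123400, 0.370200) → end (x,ẋ)=(0.224028, 0.178710)
phase 2: p=0.5380, T=0.583, ωT=1.986456, cosh=3.713417, sinh=3.576236; start (x,ẋ)=(0.224028, 0.178710) → end (x,ẋ)=(-0.440340, -3.162226)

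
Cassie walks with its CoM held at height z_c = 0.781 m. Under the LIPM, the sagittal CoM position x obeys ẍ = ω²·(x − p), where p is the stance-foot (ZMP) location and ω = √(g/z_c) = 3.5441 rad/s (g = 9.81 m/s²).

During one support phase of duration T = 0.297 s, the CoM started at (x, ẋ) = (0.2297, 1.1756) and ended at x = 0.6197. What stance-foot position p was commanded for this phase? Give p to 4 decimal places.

ωT = 3.5441·0.297 = 1.052598; cosh(ωT) = 1.607057, sinh(ωT) = 1.258027
x(T) = p + (x₀−p)·cosh(ωT) + (ẋ₀/ω)·sinh(ωT) ⇒ p·(1 − cosh) = x(T) − x₀·cosh − (ẋ₀/ω)·sinh
numerator   = 0.6197 − (0.2297)·1.607057 − (1.1756/3.5441)·1.258027 = -0.166736
denominator = 1 − 1.607057 = -0.607057
p = -0.166736 / -0.607057 = 0.2747

p = 0.2747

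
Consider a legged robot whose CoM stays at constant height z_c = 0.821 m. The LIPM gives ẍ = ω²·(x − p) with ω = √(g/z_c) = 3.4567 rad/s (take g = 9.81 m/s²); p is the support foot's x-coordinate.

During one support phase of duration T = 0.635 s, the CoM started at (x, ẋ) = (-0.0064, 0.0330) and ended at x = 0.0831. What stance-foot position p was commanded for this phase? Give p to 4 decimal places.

p = -0.0197

ωT = 3.4567·0.635 = 2.195005; cosh(ωT) = 4.545700, sinh(ωT) = 4.434342
x(T) = p + (x₀−p)·cosh(ωT) + (ẋ₀/ω)·sinh(ωT) ⇒ p·(1 − cosh) = x(T) − x₀·cosh − (ẋ₀/ω)·sinh
numerator   = 0.0831 − (-0.0064)·4.545700 − (0.0330/3.4567)·4.434342 = 0.069859
denominator = 1 − 4.545700 = -3.545700
p = 0.069859 / -3.545700 = -0.0197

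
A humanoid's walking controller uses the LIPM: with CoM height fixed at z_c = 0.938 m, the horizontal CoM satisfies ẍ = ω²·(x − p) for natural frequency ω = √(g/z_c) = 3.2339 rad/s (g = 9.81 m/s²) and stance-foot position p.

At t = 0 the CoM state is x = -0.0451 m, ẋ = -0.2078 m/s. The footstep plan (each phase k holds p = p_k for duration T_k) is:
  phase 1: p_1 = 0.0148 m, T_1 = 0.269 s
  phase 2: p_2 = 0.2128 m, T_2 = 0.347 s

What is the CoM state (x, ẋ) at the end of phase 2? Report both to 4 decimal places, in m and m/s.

x = -0.5783, ẋ = -2.3518

phase 1: p=0.0148, T=0.269, ωT=0.869919, cosh=1.402852, sinh=0.983866; start (x,ẋ)=(-0.045100, -0.207800) → end (x,ẋ)=(-0.132451, -0.482098)
phase 2: p=0.2128, T=0.347, ωT=1.122163, cosh=1.698533, sinh=1.372958; start (x,ẋ)=(-0.132451, -0.482098) → end (x,ẋ)=(-0.578296, -2.351777)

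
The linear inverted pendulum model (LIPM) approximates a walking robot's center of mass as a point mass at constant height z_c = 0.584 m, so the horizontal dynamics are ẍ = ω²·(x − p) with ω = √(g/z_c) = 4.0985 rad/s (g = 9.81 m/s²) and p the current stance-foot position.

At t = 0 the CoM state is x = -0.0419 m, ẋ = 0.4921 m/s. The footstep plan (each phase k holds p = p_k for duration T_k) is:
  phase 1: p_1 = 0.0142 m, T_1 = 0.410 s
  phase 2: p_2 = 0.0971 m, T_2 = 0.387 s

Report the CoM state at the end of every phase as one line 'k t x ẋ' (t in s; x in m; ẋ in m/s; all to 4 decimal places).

1 0.4100 0.1695 0.7709
2 0.7970 0.7214 2.6558

phase 1: p=0.0142, T=0.410, ωT=1.680385, cosh=2.776962, sinh=2.590660; start (x,ẋ)=(-0.041900, 0.492100) → end (x,ẋ)=(0.169469, 0.770883)
phase 2: p=0.0971, T=0.387, ωT=1.586119, cosh=2.544738, sinh=2.340019; start (x,ẋ)=(0.169469, 0.770883) → end (x,ẋ)=(0.721391, 2.655752)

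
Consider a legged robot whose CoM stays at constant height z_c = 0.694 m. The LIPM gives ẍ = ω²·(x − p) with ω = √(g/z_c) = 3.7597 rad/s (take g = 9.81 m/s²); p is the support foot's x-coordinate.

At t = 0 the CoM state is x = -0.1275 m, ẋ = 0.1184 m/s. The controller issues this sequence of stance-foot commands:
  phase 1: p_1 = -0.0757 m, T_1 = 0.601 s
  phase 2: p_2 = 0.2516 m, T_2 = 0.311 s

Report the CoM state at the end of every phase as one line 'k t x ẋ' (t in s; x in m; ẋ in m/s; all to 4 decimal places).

1 0.6010 -0.1773 -0.3493
2 0.9120 -0.6406 -2.9622

phase 1: p=-0.0757, T=0.601, ωT=2.259580, cosh=4.841728, sinh=4.737334; start (x,ẋ)=(-0.127500, 0.118400) → end (x,ẋ)=(-0.177314, -0.349347)
phase 2: p=0.2516, T=0.311, ωT=1.169267, cosh=1.765113, sinh=1.454518; start (x,ẋ)=(-0.177314, -0.349347) → end (x,ẋ)=(-0.640634, -2.962175)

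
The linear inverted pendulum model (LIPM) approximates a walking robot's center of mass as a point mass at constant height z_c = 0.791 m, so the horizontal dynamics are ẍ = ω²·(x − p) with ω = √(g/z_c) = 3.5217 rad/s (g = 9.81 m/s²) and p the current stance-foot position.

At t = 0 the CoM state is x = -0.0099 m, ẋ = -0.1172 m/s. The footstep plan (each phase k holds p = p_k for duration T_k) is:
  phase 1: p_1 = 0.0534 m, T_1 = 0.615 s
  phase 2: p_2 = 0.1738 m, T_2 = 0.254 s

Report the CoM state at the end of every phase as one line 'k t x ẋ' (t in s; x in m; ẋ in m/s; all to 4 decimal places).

phase 1: p=0.0534, T=0.615, ωT=2.165846, cosh=4.418313, sinh=4.303660; start (x,ẋ)=(-0.009900, -0.117200) → end (x,ẋ)=(-0.369502, -1.477214)
phase 2: p=0.1738, T=0.254, ωT=0.894512, cosh=1.427474, sinh=1.018667; start (x,ẋ)=(-0.369502, -1.477214) → end (x,ẋ)=(-1.029041, -4.057749)

1 0.6150 -0.3695 -1.4772
2 0.8690 -1.0290 -4.0577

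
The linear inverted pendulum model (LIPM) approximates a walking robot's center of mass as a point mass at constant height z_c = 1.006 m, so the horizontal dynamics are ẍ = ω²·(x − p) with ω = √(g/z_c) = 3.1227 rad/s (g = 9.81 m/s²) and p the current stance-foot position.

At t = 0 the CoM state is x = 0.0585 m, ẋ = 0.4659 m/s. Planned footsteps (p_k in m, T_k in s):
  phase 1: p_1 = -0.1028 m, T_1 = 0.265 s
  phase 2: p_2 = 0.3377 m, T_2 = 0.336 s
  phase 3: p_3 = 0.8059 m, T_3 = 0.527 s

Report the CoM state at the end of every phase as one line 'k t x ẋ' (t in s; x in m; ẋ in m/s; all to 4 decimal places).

phase 1: p=-0.1028, T=0.265, ωT=0.827516, cosh=1.362381, sinh=0.925247; start (x,ẋ)=(0.058500, 0.465900) → end (x,ẋ)=(0.254997, 1.100772)
phase 2: p=0.3377, T=0.336, ωT=1.049227, cosh=1.602826, sinh=1.252618; start (x,ẋ)=(0.254997, 1.100772) → end (x,ẋ)=(0.646697, 1.440849)
phase 3: p=0.8059, T=0.527, ωT=1.645663, cosh=2.688665, sinh=2.495780; start (x,ẋ)=(0.646697, 1.440849) → end (x,ẋ)=(1.529439, 2.633203)

1 0.2650 0.2550 1.1008
2 0.6010 0.6467 1.4408
3 1.1280 1.5294 2.6332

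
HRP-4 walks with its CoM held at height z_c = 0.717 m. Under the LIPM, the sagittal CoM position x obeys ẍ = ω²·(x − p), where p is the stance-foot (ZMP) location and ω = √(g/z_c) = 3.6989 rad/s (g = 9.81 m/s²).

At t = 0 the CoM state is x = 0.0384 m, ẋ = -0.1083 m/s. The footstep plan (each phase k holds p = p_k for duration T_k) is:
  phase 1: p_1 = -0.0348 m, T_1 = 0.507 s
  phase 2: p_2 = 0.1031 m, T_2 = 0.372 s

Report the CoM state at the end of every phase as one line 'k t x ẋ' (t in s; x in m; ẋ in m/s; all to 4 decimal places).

1 0.5070 0.1163 0.5008
2 0.8790 0.3818 1.1451

phase 1: p=-0.0348, T=0.507, ωT=1.875342, cosh=3.338177, sinh=3.184875; start (x,ẋ)=(0.038400, -0.108300) → end (x,ẋ)=(0.116305, 0.500810)
phase 2: p=0.1031, T=0.372, ωT=1.375991, cosh=2.105793, sinh=1.853204; start (x,ẋ)=(0.116305, 0.500810) → end (x,ẋ)=(0.381820, 1.145119)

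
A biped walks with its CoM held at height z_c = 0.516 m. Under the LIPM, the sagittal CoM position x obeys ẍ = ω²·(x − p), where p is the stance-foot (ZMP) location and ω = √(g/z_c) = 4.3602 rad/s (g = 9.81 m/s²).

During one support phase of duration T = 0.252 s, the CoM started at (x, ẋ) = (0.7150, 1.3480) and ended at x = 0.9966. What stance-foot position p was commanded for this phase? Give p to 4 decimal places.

p = 0.9110

ωT = 4.3602·0.252 = 1.098770; cosh(ωT) = 1.666878, sinh(ωT) = 1.333597
x(T) = p + (x₀−p)·cosh(ωT) + (ẋ₀/ω)·sinh(ωT) ⇒ p·(1 − cosh) = x(T) − x₀·cosh − (ẋ₀/ω)·sinh
numerator   = 0.9966 − (0.7150)·1.666878 − (1.3480/4.3602)·1.333597 = -0.607512
denominator = 1 − 1.666878 = -0.666878
p = -0.607512 / -0.666878 = 0.9110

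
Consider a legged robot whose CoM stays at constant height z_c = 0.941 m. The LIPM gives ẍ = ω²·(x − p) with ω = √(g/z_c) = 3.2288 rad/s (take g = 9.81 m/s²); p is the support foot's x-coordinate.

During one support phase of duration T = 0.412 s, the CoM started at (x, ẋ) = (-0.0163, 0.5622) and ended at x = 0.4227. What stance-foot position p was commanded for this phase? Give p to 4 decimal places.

p = -0.1460

ωT = 3.2288·0.412 = 1.330266; cosh(ωT) = 2.023227, sinh(ωT) = 1.758820
x(T) = p + (x₀−p)·cosh(ωT) + (ẋ₀/ω)·sinh(ωT) ⇒ p·(1 − cosh) = x(T) − x₀·cosh − (ẋ₀/ω)·sinh
numerator   = 0.4227 − (-0.0163)·2.023227 − (0.5622/3.2288)·1.758820 = 0.149432
denominator = 1 − 2.023227 = -1.023227
p = 0.149432 / -1.023227 = -0.1460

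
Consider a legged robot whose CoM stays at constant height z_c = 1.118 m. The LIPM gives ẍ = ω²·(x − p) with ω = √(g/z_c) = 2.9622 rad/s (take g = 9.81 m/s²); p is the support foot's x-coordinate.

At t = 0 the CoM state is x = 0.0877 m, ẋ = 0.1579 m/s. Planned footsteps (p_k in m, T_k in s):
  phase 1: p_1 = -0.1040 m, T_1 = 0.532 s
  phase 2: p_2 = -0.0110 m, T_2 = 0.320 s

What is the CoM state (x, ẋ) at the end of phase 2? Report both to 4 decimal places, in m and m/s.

x = 1.3849, ẋ = 4.2087

phase 1: p=-0.1040, T=0.532, ωT=1.575890, cosh=2.520934, sinh=2.314111; start (x,ẋ)=(0.087700, 0.157900) → end (x,ẋ)=(0.502617, 1.712132)
phase 2: p=-0.0110, T=0.320, ωT=0.947904, cosh=1.483924, sinh=1.096372; start (x,ẋ)=(0.502617, 1.712132) → end (x,ẋ)=(1.384864, 4.208732)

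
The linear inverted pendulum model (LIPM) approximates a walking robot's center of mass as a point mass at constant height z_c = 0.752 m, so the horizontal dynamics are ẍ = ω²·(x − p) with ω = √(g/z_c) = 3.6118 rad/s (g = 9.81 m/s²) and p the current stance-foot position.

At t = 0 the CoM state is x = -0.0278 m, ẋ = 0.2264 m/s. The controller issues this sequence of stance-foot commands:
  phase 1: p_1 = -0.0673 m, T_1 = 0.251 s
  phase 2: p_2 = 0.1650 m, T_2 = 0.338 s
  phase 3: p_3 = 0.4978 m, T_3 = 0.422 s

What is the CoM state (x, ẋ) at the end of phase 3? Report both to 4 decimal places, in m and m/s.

x = -0.1492, ẋ = -2.0191

phase 1: p=-0.0673, T=0.251, ωT=0.906562, cosh=1.439853, sinh=1.035943; start (x,ẋ)=(-0.027800, 0.226400) → end (x,ẋ)=(0.054511, 0.473777)
phase 2: p=0.1650, T=0.338, ωT=1.220788, cosh=1.842428, sinh=1.547431; start (x,ẋ)=(0.054511, 0.473777) → end (x,ẋ)=(0.164415, 0.255373)
phase 3: p=0.4978, T=0.422, ωT=1.524180, cosh=2.404587, sinh=2.186788; start (x,ẋ)=(0.164415, 0.255373) → end (x,ẋ)=(-0.149236, -2.019088)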